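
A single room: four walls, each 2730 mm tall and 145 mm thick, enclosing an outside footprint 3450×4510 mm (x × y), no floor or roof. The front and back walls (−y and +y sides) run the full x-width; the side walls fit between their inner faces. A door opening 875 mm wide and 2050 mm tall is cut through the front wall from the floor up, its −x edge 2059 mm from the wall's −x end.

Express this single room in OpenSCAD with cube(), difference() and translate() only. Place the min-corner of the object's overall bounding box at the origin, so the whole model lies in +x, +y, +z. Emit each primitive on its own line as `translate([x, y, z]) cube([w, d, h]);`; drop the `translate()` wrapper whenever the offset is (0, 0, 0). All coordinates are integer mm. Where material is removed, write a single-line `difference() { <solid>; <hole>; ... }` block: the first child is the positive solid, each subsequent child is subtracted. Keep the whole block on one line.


difference() { cube([3450, 145, 2730]); translate([2059, 0, 0]) cube([875, 145, 2050]); }
translate([0, 4365, 0]) cube([3450, 145, 2730]);
translate([0, 145, 0]) cube([145, 4220, 2730]);
translate([3305, 145, 0]) cube([145, 4220, 2730]);


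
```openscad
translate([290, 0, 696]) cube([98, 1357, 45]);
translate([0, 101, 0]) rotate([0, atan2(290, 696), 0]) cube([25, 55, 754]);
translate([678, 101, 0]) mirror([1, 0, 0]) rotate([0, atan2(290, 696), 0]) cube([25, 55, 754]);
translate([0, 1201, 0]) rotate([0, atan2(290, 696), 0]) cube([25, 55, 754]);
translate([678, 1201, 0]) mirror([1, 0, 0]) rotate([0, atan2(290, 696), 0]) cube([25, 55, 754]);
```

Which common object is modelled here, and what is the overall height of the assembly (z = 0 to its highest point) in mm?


A sawhorse. The overall height is 741 mm.

A beam across two mirrored pairs of raked legs — a sawhorse. The beam's underside is at z = 696 (matching the legs' vertical rise in atan2(290, 696)) and the beam is 45 mm tall, so its top is at 696 + 45 = 741 mm. The raked legs top out at the beam's underside, so that is the highest point.


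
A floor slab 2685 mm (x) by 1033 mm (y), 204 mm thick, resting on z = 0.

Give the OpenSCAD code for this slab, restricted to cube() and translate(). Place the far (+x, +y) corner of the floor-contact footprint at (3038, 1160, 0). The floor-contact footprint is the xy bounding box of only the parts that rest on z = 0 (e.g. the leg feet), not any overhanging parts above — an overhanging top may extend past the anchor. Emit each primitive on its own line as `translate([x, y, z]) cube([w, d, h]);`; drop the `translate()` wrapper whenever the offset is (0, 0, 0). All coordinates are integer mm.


translate([353, 127, 0]) cube([2685, 1033, 204]);


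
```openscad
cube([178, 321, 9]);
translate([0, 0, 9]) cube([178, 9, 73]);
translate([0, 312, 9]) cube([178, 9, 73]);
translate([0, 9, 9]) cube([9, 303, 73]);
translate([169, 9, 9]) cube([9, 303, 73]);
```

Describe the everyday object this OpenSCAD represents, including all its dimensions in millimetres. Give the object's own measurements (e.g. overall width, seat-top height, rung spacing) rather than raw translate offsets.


An open-topped rectangular box: outside dimensions 178×321×82 mm, with a uniform wall and base thickness of 9 mm. The base is a full 178×321 slab on the floor; four walls sit on top of the base. The front and back walls (the −y and +y sides) span the full width; the two side walls fit between them.


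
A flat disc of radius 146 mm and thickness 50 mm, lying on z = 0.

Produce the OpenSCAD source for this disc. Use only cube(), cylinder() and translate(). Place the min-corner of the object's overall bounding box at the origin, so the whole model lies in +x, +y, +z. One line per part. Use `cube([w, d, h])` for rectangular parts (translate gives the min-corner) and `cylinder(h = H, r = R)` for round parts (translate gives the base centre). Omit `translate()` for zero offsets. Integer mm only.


translate([146, 146, 0]) cylinder(h = 50, r = 146);


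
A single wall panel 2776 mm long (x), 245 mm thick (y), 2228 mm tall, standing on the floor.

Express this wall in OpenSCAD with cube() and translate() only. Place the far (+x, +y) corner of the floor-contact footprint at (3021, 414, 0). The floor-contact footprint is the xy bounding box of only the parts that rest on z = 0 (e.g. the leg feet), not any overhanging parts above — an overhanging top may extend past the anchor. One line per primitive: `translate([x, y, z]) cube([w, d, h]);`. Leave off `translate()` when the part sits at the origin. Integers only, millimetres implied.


translate([245, 169, 0]) cube([2776, 245, 2228]);


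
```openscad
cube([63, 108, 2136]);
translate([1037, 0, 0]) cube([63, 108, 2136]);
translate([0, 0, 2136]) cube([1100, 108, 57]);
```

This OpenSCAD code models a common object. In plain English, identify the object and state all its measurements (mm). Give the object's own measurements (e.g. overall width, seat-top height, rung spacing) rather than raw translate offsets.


A door frame. The clear opening is 974 mm wide and 2136 mm high. Two 63 mm wide jambs, 108 mm deep, stand either side of the opening from the floor to the top of the opening. A 57 mm thick head sits across the top of both jambs, spanning the full outside width of the frame.


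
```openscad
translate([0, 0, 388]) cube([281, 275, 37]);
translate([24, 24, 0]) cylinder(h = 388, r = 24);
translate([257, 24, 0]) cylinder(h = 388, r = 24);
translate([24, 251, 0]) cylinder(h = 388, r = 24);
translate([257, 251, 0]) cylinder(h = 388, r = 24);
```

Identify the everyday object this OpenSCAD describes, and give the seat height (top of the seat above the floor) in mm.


A stool. The seat height is 425 mm.

A 281×275×37 slab at z = 388 on four corner cylinders — a stool. The seat top is 388 + 37 = 425 mm.


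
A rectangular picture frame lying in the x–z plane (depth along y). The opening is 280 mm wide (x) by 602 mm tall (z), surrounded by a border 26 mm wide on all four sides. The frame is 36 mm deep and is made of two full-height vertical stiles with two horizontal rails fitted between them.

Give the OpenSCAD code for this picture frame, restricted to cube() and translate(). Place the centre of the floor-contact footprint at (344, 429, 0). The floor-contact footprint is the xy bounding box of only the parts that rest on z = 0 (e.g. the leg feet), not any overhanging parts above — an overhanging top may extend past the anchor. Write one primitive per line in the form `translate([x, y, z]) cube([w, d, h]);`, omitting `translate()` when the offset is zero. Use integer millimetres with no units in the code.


translate([178, 411, 0]) cube([26, 36, 654]);
translate([484, 411, 0]) cube([26, 36, 654]);
translate([204, 411, 0]) cube([280, 36, 26]);
translate([204, 411, 628]) cube([280, 36, 26]);


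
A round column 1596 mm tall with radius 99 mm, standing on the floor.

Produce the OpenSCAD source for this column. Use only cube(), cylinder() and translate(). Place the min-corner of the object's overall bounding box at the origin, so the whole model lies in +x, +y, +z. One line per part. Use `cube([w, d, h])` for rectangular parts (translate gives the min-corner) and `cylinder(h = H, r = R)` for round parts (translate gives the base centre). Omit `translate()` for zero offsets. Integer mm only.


translate([99, 99, 0]) cylinder(h = 1596, r = 99);


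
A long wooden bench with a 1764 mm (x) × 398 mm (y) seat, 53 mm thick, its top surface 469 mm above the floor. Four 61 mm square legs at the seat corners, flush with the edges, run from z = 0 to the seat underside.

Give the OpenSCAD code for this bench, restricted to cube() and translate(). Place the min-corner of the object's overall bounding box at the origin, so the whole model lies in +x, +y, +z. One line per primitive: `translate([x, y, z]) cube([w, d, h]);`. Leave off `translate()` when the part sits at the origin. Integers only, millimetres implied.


// leg_h = 469 − 53 = 416
translate([0, 0, 416]) cube([1764, 398, 53]);
cube([61, 61, 416]);
translate([0, 337, 0]) cube([61, 61, 416]);
translate([1703, 0, 0]) cube([61, 61, 416]);
translate([1703, 337, 0]) cube([61, 61, 416]);


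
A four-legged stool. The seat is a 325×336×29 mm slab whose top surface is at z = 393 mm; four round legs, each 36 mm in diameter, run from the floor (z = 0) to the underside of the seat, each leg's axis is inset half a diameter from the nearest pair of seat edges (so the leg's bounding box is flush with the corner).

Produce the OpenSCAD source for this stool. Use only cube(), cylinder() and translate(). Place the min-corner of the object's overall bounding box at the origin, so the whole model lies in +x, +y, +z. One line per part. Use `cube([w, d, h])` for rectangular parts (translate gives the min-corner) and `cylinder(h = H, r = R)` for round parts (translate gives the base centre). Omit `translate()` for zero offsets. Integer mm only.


translate([0, 0, 364]) cube([325, 336, 29]);
translate([18, 18, 0]) cylinder(h = 364, r = 18);
translate([307, 18, 0]) cylinder(h = 364, r = 18);
translate([18, 318, 0]) cylinder(h = 364, r = 18);
translate([307, 318, 0]) cylinder(h = 364, r = 18);


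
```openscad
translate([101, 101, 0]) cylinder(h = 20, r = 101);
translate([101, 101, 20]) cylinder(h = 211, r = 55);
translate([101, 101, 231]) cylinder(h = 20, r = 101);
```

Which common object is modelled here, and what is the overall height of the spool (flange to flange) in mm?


A spool. The overall height is 251 mm.

Three coaxial cylinders, large–small–large — a spool. Two 20 mm flanges and a 211 mm core give 20 + 211 + 20 = 251 mm.


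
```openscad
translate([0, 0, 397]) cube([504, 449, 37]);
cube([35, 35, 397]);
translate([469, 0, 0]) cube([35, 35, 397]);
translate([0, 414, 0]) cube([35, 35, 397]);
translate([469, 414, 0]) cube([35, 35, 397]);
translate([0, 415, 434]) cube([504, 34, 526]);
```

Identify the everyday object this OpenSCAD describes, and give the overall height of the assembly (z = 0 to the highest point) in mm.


A chair. The overall height is 960 mm.

A slab on four corner posts with a tall panel at the back — a chair. The seat slab sits at z = 397 with thickness 37, and the 526 mm backrest starts at the seat top, so the overall height is 397 + 37 + 526 = 960 mm.


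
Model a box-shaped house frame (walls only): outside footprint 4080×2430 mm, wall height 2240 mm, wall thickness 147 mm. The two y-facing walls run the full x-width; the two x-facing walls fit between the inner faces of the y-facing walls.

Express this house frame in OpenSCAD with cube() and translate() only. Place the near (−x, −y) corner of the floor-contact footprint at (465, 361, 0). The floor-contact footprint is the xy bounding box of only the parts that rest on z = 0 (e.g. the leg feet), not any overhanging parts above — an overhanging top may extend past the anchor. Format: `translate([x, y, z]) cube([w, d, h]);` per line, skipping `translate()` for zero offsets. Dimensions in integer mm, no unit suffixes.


translate([465, 361, 0]) cube([4080, 147, 2240]);
translate([465, 2644, 0]) cube([4080, 147, 2240]);
translate([465, 508, 0]) cube([147, 2136, 2240]);
translate([4398, 508, 0]) cube([147, 2136, 2240]);


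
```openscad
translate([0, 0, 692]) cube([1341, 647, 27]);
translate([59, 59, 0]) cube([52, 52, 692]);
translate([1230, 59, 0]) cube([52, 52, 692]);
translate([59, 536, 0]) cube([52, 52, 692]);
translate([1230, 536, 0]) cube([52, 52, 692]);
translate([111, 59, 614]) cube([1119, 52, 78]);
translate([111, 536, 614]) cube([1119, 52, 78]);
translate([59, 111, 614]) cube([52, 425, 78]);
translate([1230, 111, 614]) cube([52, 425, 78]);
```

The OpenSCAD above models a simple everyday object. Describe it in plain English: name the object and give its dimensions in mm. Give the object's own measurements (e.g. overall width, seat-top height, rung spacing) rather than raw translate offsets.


A rectangular dining table. The top is 1341×647×27 mm with its upper surface at z = 719 mm. It stands on four 52×52 mm square legs, each inset 59 mm from the nearest pair of top edges, running from the floor to the underside of the top. Four apron rails, 52 mm thick and 78 mm tall, run between adjacent legs with their top edges flush with the underside of the top and their outer faces flush with the legs' outer faces.


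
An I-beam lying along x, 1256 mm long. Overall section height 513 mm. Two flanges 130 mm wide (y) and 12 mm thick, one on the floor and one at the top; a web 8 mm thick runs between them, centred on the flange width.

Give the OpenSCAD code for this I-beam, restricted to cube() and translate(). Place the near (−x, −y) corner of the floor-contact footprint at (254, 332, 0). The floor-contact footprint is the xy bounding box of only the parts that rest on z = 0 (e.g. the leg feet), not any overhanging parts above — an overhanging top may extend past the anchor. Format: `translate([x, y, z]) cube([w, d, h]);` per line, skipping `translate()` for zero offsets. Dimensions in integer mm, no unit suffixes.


translate([254, 332, 0]) cube([1256, 130, 12]);
translate([254, 393, 12]) cube([1256, 8, 489]);
translate([254, 332, 501]) cube([1256, 130, 12]);


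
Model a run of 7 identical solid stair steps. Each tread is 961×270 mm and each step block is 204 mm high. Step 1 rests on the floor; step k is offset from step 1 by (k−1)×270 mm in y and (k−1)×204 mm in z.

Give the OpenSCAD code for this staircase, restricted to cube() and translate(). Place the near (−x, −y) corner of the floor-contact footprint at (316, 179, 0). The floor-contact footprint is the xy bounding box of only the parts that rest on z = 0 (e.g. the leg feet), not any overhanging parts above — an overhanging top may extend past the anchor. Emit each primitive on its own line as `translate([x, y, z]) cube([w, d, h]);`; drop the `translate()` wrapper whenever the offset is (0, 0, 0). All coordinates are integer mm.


translate([316, 179, 0]) cube([961, 270, 204]);
translate([316, 449, 204]) cube([961, 270, 204]);
translate([316, 719, 408]) cube([961, 270, 204]);
translate([316, 989, 612]) cube([961, 270, 204]);
translate([316, 1259, 816]) cube([961, 270, 204]);
translate([316, 1529, 1020]) cube([961, 270, 204]);
translate([316, 1799, 1224]) cube([961, 270, 204]);


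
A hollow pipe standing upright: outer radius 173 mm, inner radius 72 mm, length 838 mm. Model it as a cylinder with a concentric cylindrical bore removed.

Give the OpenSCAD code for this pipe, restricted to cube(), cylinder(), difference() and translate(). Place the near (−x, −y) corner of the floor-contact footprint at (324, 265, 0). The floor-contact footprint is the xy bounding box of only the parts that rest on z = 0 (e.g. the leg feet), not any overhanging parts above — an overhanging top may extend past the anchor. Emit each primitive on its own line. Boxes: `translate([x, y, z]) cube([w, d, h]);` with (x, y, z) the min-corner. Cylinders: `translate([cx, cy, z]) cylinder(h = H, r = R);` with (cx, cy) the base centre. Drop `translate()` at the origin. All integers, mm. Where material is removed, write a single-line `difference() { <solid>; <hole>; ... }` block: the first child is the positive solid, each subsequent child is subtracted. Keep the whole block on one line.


difference() { translate([497, 438, 0]) cylinder(h = 838, r = 173); translate([497, 438, 0]) cylinder(h = 838, r = 72); }


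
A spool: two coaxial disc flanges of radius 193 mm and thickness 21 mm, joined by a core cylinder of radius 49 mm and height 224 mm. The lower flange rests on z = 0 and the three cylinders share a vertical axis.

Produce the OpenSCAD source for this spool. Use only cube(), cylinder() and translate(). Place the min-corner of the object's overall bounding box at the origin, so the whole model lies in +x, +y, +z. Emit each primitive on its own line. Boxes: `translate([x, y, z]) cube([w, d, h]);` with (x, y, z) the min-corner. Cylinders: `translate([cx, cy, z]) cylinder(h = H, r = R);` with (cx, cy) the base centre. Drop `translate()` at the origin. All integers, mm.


translate([193, 193, 0]) cylinder(h = 21, r = 193);
translate([193, 193, 21]) cylinder(h = 224, r = 49);
translate([193, 193, 245]) cylinder(h = 21, r = 193);


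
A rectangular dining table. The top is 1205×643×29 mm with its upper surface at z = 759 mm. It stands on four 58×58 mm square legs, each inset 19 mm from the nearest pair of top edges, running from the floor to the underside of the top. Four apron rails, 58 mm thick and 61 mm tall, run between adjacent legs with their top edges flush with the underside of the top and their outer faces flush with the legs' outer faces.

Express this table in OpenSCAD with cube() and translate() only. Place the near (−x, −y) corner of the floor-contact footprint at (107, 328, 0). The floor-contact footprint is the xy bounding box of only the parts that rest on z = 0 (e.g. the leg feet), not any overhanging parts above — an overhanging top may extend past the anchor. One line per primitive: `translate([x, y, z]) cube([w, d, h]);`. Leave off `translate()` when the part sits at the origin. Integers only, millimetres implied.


// leg_h = 759 - 29 = 730
// apron z = 730 - 61 = 669
translate([88, 309, 730]) cube([1205, 643, 29]);
translate([107, 328, 0]) cube([58, 58, 730]);
translate([1216, 328, 0]) cube([58, 58, 730]);
translate([107, 875, 0]) cube([58, 58, 730]);
translate([1216, 875, 0]) cube([58, 58, 730]);
translate([165, 328, 669]) cube([1051, 58, 61]);
translate([165, 875, 669]) cube([1051, 58, 61]);
translate([107, 386, 669]) cube([58, 489, 61]);
translate([1216, 386, 669]) cube([58, 489, 61]);


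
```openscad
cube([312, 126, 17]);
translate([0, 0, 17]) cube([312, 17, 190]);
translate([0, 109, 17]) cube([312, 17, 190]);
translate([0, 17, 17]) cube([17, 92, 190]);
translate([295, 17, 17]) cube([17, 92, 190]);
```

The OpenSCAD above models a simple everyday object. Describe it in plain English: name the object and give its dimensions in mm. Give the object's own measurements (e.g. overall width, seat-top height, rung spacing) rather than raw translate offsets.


An open-topped rectangular box: outside dimensions 312×126×207 mm, with a uniform wall and base thickness of 17 mm. The base is a full 312×126 slab on the floor; four walls sit on top of the base. The front and back walls (the −y and +y sides) span the full width; the two side walls fit between them.


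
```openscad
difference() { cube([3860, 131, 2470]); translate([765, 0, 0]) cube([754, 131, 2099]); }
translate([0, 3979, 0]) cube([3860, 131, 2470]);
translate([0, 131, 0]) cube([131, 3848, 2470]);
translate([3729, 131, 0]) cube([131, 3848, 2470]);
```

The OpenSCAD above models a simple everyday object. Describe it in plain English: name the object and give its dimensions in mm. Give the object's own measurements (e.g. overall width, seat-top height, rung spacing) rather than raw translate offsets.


A single room: four walls, each 2470 mm tall and 131 mm thick, enclosing an outside footprint 3860×4110 mm (x × y), no floor or roof. The front and back walls (−y and +y sides) run the full x-width; the side walls fit between their inner faces. A door opening 754 mm wide and 2099 mm tall is cut through the front wall from the floor up, its −x edge 765 mm from the wall's −x end.


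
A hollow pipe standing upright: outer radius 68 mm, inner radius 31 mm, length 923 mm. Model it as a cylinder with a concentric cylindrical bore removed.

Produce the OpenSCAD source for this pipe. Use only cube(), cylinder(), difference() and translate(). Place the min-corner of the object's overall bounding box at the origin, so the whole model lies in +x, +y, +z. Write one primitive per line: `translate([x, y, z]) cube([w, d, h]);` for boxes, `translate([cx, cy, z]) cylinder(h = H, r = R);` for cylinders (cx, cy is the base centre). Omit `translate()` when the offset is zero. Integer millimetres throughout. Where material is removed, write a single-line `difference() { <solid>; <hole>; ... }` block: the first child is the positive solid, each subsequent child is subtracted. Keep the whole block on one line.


difference() { translate([68, 68, 0]) cylinder(h = 923, r = 68); translate([68, 68, 0]) cylinder(h = 923, r = 31); }


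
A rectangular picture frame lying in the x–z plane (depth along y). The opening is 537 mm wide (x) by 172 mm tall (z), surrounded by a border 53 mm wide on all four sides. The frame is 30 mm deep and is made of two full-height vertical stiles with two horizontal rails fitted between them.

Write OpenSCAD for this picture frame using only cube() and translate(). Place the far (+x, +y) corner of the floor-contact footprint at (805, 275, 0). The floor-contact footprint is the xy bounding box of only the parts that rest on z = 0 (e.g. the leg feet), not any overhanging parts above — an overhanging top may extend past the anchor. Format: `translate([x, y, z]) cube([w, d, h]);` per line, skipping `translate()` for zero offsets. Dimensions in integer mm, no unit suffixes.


translate([162, 245, 0]) cube([53, 30, 278]);
translate([752, 245, 0]) cube([53, 30, 278]);
translate([215, 245, 0]) cube([537, 30, 53]);
translate([215, 245, 225]) cube([537, 30, 53]);


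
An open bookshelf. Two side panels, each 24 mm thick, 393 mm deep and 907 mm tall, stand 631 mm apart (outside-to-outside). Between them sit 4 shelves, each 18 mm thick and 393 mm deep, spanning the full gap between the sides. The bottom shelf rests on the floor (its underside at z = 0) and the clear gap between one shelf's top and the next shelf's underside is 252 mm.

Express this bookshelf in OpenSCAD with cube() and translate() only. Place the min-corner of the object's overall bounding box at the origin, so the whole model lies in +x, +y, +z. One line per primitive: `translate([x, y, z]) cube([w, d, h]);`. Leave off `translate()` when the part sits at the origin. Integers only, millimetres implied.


cube([24, 393, 907]);
translate([607, 0, 0]) cube([24, 393, 907]);
translate([24, 0, 0]) cube([583, 393, 18]);
translate([24, 0, 270]) cube([583, 393, 18]);
translate([24, 0, 540]) cube([583, 393, 18]);
translate([24, 0, 810]) cube([583, 393, 18]);


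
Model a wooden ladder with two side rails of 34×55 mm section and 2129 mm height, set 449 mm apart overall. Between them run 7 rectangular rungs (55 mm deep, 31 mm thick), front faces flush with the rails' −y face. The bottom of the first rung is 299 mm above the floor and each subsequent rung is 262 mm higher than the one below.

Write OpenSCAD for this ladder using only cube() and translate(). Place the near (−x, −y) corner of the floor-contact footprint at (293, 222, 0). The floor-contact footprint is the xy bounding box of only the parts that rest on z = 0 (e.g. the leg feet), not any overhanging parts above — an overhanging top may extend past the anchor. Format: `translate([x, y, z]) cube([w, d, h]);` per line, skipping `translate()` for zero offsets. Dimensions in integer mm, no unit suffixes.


translate([293, 222, 0]) cube([34, 55, 2129]);
translate([708, 222, 0]) cube([34, 55, 2129]);
translate([327, 222, 299]) cube([381, 55, 31]);
translate([327, 222, 561]) cube([381, 55, 31]);
translate([327, 222, 823]) cube([381, 55, 31]);
translate([327, 222, 1085]) cube([381, 55, 31]);
translate([327, 222, 1347]) cube([381, 55, 31]);
translate([327, 222, 1609]) cube([381, 55, 31]);
translate([327, 222, 1871]) cube([381, 55, 31]);


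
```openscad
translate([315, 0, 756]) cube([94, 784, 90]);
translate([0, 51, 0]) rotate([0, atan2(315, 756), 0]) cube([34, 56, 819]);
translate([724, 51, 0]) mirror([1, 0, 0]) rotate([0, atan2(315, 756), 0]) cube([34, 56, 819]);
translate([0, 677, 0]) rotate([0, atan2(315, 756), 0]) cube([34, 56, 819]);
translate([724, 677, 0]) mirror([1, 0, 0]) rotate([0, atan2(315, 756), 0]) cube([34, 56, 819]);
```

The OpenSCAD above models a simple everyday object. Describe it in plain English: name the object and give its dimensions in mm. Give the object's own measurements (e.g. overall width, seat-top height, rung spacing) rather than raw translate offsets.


A sawhorse. A 94×784×90 mm beam (x, y, z) sits on two A-frame leg pairs. Each pair is two raked legs of 34×56 mm section (56 mm along y) splaying symmetrically in x. Each leg rises 756 mm vertically over 315 mm of horizontal reach and is 819 mm long along its own axis. Every leg's outer bottom edge rests on the floor and its outer top edge meets a bottom edge of the beam — the left legs (tilting toward +x) meet the beam's −x bottom edge, the right legs (their mirror images, tilting toward −x) meet its +x bottom edge — so the leg tops tuck under the beam, the beam's underside is 756 mm above the floor, and the feet are 724 mm apart outside-to-outside with the beam centred between them. The two leg pairs are set in 51 mm from either end of the beam.


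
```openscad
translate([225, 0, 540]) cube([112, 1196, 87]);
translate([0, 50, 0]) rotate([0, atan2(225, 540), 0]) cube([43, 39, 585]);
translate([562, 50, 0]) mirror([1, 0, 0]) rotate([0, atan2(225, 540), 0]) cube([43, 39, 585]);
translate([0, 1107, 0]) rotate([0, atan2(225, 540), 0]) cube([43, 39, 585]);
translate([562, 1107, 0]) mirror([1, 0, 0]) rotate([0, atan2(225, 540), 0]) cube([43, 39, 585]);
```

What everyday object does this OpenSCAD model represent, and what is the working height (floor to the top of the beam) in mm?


A sawhorse. The overall height is 627 mm.

A beam across two mirrored pairs of raked legs — a sawhorse. The beam's underside is at z = 540 (matching the legs' vertical rise in atan2(225, 540)) and the beam is 87 mm tall, so its top is at 540 + 87 = 627 mm. The raked legs top out at the beam's underside, so that is the highest point.


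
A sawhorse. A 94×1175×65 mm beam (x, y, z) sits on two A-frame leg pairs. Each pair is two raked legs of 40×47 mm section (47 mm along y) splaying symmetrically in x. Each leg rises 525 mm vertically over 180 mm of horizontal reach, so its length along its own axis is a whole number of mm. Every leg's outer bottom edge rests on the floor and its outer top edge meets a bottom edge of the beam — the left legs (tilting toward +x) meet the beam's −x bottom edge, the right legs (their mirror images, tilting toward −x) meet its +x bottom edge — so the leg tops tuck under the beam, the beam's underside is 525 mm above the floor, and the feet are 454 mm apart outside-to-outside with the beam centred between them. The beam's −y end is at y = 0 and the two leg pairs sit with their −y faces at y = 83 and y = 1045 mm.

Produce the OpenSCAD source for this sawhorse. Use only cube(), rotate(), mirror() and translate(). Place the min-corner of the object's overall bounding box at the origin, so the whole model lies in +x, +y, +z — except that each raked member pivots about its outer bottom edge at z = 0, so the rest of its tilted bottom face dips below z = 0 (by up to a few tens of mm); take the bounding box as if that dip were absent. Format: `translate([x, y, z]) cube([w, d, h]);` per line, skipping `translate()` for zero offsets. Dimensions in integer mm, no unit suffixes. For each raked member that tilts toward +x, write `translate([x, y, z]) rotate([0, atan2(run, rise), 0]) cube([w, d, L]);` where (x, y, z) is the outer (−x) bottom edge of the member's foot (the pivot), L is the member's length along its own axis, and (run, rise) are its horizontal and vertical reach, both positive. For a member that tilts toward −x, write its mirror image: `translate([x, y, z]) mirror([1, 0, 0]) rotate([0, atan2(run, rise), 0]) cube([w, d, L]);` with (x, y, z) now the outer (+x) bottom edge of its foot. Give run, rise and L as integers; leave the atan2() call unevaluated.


translate([180, 0, 525]) cube([94, 1175, 65]);
translate([0, 83, 0]) rotate([0, atan2(180, 525), 0]) cube([40, 47, 555]);
translate([454, 83, 0]) mirror([1, 0, 0]) rotate([0, atan2(180, 525), 0]) cube([40, 47, 555]);
translate([0, 1045, 0]) rotate([0, atan2(180, 525), 0]) cube([40, 47, 555]);
translate([454, 1045, 0]) mirror([1, 0, 0]) rotate([0, atan2(180, 525), 0]) cube([40, 47, 555]);


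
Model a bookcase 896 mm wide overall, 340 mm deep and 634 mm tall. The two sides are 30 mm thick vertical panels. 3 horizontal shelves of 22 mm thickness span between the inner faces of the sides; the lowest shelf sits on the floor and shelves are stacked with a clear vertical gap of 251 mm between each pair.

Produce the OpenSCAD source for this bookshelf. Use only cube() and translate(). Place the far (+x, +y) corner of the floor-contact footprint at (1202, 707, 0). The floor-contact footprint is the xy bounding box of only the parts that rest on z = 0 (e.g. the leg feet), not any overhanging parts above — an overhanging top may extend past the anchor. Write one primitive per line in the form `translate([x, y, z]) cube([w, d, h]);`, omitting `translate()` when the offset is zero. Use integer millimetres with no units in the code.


translate([306, 367, 0]) cube([30, 340, 634]);
translate([1172, 367, 0]) cube([30, 340, 634]);
translate([336, 367, 0]) cube([836, 340, 22]);
translate([336, 367, 273]) cube([836, 340, 22]);
translate([336, 367, 546]) cube([836, 340, 22]);


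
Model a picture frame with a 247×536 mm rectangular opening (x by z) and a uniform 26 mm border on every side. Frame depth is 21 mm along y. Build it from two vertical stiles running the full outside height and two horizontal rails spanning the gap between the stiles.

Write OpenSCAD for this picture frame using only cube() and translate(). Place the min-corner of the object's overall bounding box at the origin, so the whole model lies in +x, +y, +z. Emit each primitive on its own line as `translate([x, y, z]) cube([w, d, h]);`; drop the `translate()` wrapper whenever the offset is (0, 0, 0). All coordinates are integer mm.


cube([26, 21, 588]);
translate([273, 0, 0]) cube([26, 21, 588]);
translate([26, 0, 0]) cube([247, 21, 26]);
translate([26, 0, 562]) cube([247, 21, 26]);


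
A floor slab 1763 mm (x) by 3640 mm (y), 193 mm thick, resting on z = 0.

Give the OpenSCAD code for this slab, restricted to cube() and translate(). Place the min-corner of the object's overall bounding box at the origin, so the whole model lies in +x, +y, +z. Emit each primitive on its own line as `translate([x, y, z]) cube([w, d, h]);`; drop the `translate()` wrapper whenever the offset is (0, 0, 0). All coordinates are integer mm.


cube([1763, 3640, 193]);


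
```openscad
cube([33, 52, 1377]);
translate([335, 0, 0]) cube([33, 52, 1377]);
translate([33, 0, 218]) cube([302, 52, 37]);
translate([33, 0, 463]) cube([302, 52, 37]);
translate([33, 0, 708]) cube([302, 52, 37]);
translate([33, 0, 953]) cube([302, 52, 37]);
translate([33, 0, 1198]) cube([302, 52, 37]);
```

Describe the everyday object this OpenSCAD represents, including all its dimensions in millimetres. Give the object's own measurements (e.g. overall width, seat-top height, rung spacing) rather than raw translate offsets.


A straight ladder. Two 33×52 mm vertical rails, 1377 mm tall, stand 368 mm apart (outside-to-outside) with their front faces coplanar on the −y side. 5 rungs, each 52 mm deep and 37 mm tall, span between the inner faces of the rails, front faces flush with the rails. The lowest rung's underside is at z = 218 mm and rungs are spaced 245 mm apart (underside to underside).


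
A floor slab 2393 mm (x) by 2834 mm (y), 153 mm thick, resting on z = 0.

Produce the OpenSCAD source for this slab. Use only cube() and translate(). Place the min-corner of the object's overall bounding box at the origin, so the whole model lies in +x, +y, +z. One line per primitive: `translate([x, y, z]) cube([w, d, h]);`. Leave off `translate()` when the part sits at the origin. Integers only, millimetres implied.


cube([2393, 2834, 153]);


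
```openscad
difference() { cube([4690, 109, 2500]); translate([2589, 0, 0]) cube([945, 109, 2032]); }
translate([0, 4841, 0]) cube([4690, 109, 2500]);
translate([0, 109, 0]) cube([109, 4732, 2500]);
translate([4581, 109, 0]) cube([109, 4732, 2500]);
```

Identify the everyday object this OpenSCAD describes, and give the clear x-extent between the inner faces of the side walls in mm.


A single room. The interior width is 4472 mm.

Four walls enclosing a rectangle with a door in the front wall — a room. Outside width 4690 minus two 109 mm walls gives 4472 mm.


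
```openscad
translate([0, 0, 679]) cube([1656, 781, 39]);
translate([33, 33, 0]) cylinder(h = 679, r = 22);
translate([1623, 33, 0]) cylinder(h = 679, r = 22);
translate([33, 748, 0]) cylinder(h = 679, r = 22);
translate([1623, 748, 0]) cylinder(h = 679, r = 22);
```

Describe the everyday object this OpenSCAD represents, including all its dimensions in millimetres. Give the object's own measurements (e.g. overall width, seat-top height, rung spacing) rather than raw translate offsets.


A table: top 1656 mm (x) × 781 mm (y), 39 mm thick, upper face at z = 718 mm, on four round legs of 44 mm diameter, each leg's bounding box inset 11 mm from the nearest pair of top edges from z = 0 to the bottom of the top.


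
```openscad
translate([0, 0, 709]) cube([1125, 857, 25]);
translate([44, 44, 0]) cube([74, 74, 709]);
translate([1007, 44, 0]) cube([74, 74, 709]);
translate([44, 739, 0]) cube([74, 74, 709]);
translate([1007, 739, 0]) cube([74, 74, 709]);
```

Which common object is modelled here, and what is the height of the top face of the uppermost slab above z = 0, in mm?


A table. The table height is 734 mm.

A 1125×857×25 slab sits at z = 709 on four 74 mm square posts — a table. The top surface is at 709 + 25 = 734 mm.


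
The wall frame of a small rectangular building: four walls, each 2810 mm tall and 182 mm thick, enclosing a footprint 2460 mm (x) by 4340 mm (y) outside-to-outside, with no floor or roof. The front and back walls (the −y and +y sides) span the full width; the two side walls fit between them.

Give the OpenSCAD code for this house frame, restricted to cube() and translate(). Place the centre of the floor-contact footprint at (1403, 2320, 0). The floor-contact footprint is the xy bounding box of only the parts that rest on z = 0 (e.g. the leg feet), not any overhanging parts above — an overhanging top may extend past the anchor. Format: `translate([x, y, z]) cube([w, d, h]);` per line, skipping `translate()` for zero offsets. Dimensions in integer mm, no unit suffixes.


translate([173, 150, 0]) cube([2460, 182, 2810]);
translate([173, 4308, 0]) cube([2460, 182, 2810]);
translate([173, 332, 0]) cube([182, 3976, 2810]);
translate([2451, 332, 0]) cube([182, 3976, 2810]);


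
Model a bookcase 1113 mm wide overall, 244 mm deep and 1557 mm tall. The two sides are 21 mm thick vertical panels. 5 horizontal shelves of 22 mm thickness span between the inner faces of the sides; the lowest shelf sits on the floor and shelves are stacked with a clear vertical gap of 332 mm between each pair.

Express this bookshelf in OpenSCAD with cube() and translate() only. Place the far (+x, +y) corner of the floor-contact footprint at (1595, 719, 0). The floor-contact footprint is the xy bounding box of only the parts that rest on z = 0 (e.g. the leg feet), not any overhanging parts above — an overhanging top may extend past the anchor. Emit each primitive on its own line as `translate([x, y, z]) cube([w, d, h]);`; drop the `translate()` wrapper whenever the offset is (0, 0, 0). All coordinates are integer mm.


translate([482, 475, 0]) cube([21, 244, 1557]);
translate([1574, 475, 0]) cube([21, 244, 1557]);
translate([503, 475, 0]) cube([1071, 244, 22]);
translate([503, 475, 354]) cube([1071, 244, 22]);
translate([503, 475, 708]) cube([1071, 244, 22]);
translate([503, 475, 1062]) cube([1071, 244, 22]);
translate([503, 475, 1416]) cube([1071, 244, 22]);


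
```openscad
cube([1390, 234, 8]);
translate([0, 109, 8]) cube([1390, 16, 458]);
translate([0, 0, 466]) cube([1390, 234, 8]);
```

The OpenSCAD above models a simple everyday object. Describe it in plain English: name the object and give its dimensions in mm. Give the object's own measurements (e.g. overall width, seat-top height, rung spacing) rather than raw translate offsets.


An I-beam lying along x, 1390 mm long. Overall section height 474 mm. Two flanges 234 mm wide (y) and 8 mm thick, one on the floor and one at the top; a web 16 mm thick runs between them, centred on the flange width.


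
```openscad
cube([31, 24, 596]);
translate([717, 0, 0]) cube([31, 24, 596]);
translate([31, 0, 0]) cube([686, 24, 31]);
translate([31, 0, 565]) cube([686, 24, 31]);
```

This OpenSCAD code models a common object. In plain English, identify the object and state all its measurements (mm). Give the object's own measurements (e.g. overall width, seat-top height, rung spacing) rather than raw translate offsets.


A rectangular picture frame lying in the x–z plane (depth along y). The opening is 686 mm wide (x) by 534 mm tall (z), surrounded by a border 31 mm wide on all four sides. The frame is 24 mm deep and is made of two full-height vertical stiles with two horizontal rails fitted between them.


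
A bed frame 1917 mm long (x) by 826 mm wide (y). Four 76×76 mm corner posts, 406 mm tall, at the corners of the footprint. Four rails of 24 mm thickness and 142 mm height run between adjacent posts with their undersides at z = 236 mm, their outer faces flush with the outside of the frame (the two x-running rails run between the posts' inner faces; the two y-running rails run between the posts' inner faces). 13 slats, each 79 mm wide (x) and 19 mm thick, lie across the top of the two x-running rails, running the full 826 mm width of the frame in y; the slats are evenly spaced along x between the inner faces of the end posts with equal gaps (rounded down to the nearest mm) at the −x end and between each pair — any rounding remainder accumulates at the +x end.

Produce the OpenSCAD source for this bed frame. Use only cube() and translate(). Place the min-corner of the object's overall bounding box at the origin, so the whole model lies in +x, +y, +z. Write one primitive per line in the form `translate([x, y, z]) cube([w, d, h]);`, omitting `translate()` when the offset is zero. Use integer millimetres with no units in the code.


cube([76, 76, 406]);
translate([0, 750, 0]) cube([76, 76, 406]);
translate([1841, 0, 0]) cube([76, 76, 406]);
translate([1841, 750, 0]) cube([76, 76, 406]);
translate([76, 0, 236]) cube([1765, 24, 142]);
translate([76, 802, 236]) cube([1765, 24, 142]);
translate([0, 76, 236]) cube([24, 674, 142]);
translate([1893, 76, 236]) cube([24, 674, 142]);
translate([128, 0, 378]) cube([79, 826, 19]);
translate([259, 0, 378]) cube([79, 826, 19]);
translate([390, 0, 378]) cube([79, 826, 19]);
translate([521, 0, 378]) cube([79, 826, 19]);
translate([652, 0, 378]) cube([79, 826, 19]);
translate([783, 0, 378]) cube([79, 826, 19]);
translate([914, 0, 378]) cube([79, 826, 19]);
translate([1045, 0, 378]) cube([79, 826, 19]);
translate([1176, 0, 378]) cube([79, 826, 19]);
translate([1307, 0, 378]) cube([79, 826, 19]);
translate([1438, 0, 378]) cube([79, 826, 19]);
translate([1569, 0, 378]) cube([79, 826, 19]);
translate([1700, 0, 378]) cube([79, 826, 19]);


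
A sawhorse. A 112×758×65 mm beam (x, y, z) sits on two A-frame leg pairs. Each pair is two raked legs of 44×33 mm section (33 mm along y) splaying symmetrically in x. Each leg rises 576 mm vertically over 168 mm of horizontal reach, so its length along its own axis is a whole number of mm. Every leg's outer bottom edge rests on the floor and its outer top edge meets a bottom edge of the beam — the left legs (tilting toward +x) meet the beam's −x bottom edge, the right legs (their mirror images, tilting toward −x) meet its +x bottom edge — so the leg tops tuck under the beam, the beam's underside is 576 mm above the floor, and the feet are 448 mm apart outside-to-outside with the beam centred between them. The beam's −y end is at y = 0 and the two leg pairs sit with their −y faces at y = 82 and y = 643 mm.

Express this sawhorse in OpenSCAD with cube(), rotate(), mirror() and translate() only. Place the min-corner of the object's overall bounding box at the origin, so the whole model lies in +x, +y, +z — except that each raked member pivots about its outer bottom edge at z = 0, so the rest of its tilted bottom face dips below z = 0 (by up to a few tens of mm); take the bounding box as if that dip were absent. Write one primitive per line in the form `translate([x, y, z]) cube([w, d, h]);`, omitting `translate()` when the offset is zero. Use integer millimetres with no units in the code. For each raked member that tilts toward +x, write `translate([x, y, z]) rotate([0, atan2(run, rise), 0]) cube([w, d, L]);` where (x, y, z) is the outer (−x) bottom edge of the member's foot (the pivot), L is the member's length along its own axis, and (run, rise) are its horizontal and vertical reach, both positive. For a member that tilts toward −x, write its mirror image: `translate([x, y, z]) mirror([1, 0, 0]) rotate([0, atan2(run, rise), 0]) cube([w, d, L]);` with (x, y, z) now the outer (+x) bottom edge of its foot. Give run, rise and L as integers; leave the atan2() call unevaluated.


// leg length = √(168² + 576²) = 600
// right-leg outer foot x = 2·168 + 112 = 448
// beam min-corner = (168, 0, 576)
translate([168, 0, 576]) cube([112, 758, 65]);
translate([0, 82, 0]) rotate([0, atan2(168, 576), 0]) cube([44, 33, 600]);
translate([448, 82, 0]) mirror([1, 0, 0]) rotate([0, atan2(168, 576), 0]) cube([44, 33, 600]);
translate([0, 643, 0]) rotate([0, atan2(168, 576), 0]) cube([44, 33, 600]);
translate([448, 643, 0]) mirror([1, 0, 0]) rotate([0, atan2(168, 576), 0]) cube([44, 33, 600]);
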